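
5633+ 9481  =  15114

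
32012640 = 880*36378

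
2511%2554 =2511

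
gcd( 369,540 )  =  9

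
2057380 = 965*2132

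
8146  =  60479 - 52333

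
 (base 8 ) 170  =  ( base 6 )320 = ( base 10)120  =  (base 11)aa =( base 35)3f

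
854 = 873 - 19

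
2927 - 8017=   -  5090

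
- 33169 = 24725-57894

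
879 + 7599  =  8478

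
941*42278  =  39783598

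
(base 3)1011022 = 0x34d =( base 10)845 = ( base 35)O5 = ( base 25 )18k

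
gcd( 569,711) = 1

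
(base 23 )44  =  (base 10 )96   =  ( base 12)80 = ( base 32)30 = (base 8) 140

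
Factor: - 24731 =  - 7^1 * 3533^1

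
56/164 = 14/41 = 0.34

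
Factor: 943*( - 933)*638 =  - 2^1*3^1*11^1*23^1*29^1*41^1*311^1 = - 561324522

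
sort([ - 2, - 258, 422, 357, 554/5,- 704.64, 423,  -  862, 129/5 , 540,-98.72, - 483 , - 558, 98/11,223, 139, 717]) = [ - 862 ,  -  704.64, - 558,-483, - 258, - 98.72, - 2,98/11 , 129/5, 554/5, 139,223,  357  ,  422, 423,540,717 ]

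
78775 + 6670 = 85445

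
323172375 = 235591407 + 87580968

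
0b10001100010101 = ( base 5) 241411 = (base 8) 21425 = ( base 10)8981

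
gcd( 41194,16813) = 43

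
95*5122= 486590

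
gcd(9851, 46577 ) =1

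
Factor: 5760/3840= 2^ (-1)*3^1 = 3/2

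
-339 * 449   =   - 152211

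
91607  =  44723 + 46884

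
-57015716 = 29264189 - 86279905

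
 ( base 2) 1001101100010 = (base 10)4962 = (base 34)49w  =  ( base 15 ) 170C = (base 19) DE3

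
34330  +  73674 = 108004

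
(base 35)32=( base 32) 3B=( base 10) 107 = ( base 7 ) 212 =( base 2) 1101011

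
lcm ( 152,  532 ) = 1064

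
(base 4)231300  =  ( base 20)768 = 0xB70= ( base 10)2928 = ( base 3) 11000110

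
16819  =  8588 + 8231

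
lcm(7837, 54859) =54859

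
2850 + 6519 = 9369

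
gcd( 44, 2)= 2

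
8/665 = 8/665 = 0.01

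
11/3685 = 1/335 = 0.00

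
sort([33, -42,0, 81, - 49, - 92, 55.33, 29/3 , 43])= [ - 92, - 49, - 42, 0,29/3, 33,43,55.33,81] 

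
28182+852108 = 880290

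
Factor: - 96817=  - 7^1*13831^1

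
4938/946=5 + 104/473 = 5.22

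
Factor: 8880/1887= 80/17 = 2^4*5^1*17^(  -  1 ) 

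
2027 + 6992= 9019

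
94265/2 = 47132 + 1/2 = 47132.50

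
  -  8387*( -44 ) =369028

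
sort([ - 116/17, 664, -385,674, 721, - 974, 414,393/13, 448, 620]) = [ - 974,- 385,-116/17,  393/13,414,448, 620,  664, 674,  721 ]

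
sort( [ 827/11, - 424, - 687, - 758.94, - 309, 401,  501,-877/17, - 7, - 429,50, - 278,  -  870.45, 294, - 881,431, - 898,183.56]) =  [ - 898, - 881, - 870.45 , - 758.94, -687, - 429,-424, - 309 , - 278,-877/17, - 7,  50, 827/11,183.56, 294,401,431, 501]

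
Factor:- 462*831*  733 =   -  2^1*3^2 * 7^1*11^1 * 277^1*733^1 = -281414826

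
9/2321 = 9/2321 = 0.00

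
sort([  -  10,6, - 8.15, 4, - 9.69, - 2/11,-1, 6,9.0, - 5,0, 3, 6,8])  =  [ - 10,  -  9.69, - 8.15, - 5, - 1, -2/11 , 0 , 3,4, 6,6, 6 , 8, 9.0]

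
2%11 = 2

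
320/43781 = 320/43781  =  0.01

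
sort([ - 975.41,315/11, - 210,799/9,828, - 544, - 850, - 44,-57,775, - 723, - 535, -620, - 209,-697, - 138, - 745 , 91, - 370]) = [- 975.41, - 850, - 745, - 723, - 697, - 620, - 544,- 535, - 370, -210, - 209, - 138, - 57, - 44, 315/11,799/9,91 , 775,828 ]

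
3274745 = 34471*95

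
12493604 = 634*19706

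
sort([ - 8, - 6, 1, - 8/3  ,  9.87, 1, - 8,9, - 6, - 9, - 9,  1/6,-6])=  [ - 9, - 9, - 8 , - 8, - 6, - 6,-6, - 8/3, 1/6,1 , 1 , 9,9.87]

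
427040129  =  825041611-398001482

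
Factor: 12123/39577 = 3^3 * 19^(- 1 )*449^1*2083^( - 1 ) 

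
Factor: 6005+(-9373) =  -2^3*421^1 = - 3368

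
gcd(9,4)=1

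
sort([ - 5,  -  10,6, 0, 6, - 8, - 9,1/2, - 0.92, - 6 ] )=[ - 10, - 9, - 8 , - 6,-5, - 0.92, 0,1/2,6, 6]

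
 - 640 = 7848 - 8488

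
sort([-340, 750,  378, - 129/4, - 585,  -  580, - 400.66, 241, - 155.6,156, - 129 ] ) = [ - 585, - 580,  -  400.66, - 340, - 155.6, - 129, - 129/4,156,241 , 378,750 ] 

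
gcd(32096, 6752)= 32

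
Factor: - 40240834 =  - 2^1*773^1*26029^1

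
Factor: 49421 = 73^1*677^1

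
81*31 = 2511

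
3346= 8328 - 4982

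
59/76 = 59/76 = 0.78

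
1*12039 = 12039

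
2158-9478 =-7320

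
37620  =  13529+24091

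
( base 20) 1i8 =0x300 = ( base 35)LX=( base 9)1043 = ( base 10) 768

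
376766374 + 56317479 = 433083853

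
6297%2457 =1383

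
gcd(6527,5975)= 1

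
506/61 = 506/61 = 8.30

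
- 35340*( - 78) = 2756520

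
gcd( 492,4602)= 6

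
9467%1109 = 595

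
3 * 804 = 2412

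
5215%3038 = 2177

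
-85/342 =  - 1 + 257/342 = - 0.25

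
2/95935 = 2/95935   =  0.00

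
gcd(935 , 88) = 11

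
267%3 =0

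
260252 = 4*65063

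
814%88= 22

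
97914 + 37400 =135314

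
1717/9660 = 1717/9660 = 0.18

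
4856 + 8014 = 12870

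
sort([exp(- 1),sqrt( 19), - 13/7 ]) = [ - 13/7, exp(- 1),sqrt( 19 ) ] 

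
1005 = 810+195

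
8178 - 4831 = 3347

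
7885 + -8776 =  -891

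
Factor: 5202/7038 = 17/23 = 17^1*23^( - 1)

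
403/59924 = 403/59924 = 0.01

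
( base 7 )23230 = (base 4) 1130332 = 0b1011100111110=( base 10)5950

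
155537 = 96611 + 58926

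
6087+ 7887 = 13974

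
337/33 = 10 + 7/33  =  10.21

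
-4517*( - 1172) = 5293924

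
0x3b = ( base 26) 27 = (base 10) 59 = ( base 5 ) 214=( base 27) 25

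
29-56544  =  -56515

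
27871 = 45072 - 17201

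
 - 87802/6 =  - 43901/3 = - 14633.67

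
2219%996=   227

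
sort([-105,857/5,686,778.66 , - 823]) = [ - 823, - 105,  857/5, 686, 778.66]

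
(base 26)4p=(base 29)4d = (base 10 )129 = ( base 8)201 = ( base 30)49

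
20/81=20/81  =  0.25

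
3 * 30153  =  90459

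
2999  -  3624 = - 625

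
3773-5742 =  - 1969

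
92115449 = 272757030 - 180641581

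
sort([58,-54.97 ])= [ - 54.97, 58]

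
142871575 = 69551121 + 73320454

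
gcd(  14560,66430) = 910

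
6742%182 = 8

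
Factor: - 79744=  - 2^7*7^1*89^1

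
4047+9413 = 13460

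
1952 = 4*488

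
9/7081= 9/7081= 0.00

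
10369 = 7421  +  2948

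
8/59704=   1/7463 = 0.00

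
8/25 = 8/25 =0.32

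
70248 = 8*8781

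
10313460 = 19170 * 538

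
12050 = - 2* ( - 6025 )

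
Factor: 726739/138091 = 13^1*17^( - 1) * 8123^( - 1)*55903^1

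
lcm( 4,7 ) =28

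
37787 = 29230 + 8557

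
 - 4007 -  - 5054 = 1047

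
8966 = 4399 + 4567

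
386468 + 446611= 833079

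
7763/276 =7763/276 = 28.13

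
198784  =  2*99392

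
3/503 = 3/503=0.01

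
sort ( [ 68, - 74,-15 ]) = [-74, - 15,68 ]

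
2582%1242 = 98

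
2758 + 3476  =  6234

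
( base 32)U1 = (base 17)359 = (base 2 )1111000001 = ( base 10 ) 961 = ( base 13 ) 58C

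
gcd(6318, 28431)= 3159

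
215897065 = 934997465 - 719100400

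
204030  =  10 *20403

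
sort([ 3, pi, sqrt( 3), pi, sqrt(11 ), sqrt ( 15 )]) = [sqrt( 3), 3, pi,pi,sqrt( 11) , sqrt( 15)]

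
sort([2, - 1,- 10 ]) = [ - 10, - 1,2]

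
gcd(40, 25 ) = 5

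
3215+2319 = 5534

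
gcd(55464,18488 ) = 18488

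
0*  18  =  0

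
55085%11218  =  10213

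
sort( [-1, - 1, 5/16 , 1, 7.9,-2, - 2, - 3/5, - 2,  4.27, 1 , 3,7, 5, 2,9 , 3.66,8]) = [ - 2, - 2, - 2, -1,- 1, - 3/5,5/16,1, 1, 2, 3,3.66,4.27, 5,  7, 7.9,8, 9]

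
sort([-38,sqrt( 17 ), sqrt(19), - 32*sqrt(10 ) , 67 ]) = [-32*sqrt( 10), - 38 , sqrt( 17),sqrt(19 ),67] 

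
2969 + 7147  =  10116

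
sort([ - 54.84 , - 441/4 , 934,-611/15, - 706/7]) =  [-441/4, - 706/7,- 54.84, - 611/15,934 ] 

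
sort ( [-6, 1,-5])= [ - 6, - 5, 1]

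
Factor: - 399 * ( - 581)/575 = 3^1*5^ (-2)*7^2*19^1 * 23^( - 1)*83^1 = 231819/575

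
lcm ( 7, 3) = 21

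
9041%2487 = 1580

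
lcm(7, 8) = 56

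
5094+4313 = 9407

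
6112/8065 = 6112/8065 = 0.76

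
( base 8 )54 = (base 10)44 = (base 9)48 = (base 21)22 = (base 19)26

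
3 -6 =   -  3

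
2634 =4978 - 2344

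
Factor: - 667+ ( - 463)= - 1130 = - 2^1*5^1 * 113^1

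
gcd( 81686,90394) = 2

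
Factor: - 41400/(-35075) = 2^3 * 3^2*61^( - 1 ) = 72/61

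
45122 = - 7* ( - 6446)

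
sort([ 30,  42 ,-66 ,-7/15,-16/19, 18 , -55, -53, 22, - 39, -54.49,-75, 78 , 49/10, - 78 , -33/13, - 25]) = [ - 78 , - 75, -66 ,  -  55 , - 54.49, - 53 , - 39 ,  -  25,-33/13, - 16/19, - 7/15, 49/10, 18  ,  22, 30,  42, 78]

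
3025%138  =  127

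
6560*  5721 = 37529760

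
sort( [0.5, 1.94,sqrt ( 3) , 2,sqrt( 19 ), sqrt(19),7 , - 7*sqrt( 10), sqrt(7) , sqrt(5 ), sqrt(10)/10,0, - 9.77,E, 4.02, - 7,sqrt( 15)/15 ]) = [ - 7 * sqrt(10 ),- 9.77 , - 7 , 0,sqrt(15 ) /15 , sqrt(10 ) /10,  0.5,sqrt( 3 ), 1.94, 2,sqrt( 5),sqrt(7 ), E, 4.02, sqrt(19 ), sqrt(19 ), 7 ]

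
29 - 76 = -47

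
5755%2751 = 253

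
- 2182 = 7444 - 9626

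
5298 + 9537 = 14835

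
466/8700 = 233/4350 = 0.05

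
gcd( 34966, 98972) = 2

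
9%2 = 1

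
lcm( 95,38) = 190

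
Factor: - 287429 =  - 83^1*3463^1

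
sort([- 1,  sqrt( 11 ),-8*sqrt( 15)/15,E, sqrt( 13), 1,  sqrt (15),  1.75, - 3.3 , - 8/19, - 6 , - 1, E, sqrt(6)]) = [ - 6,-3.3,-8*sqrt(15) /15 ,- 1 ,-1, - 8/19 , 1, 1.75, sqrt ( 6), E, E, sqrt( 11 ), sqrt(13 ),sqrt(15 )]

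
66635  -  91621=-24986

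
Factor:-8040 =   -  2^3*3^1*5^1* 67^1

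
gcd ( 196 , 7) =7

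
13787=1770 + 12017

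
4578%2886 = 1692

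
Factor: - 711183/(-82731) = 109^( - 1)*937^1= 937/109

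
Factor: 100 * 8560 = 2^6*5^3 *107^1=856000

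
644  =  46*14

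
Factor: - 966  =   - 2^1 * 3^1 * 7^1*23^1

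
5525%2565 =395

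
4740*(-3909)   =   - 18528660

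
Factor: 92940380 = 2^2* 5^1*13^1 * 179^1 * 1997^1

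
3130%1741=1389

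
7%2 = 1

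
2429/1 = 2429 =2429.00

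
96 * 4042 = 388032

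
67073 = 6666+60407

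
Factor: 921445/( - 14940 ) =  - 2^ (-2 )*3^( - 2)*7^2*83^(-1)*3761^1 = - 184289/2988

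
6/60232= 3/30116 = 0.00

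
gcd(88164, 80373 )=3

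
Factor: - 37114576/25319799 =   -  2^4* 3^( - 2)*19^(- 1 ) * 179^1 * 263^( - 1)*563^( - 1 )*12959^1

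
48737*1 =48737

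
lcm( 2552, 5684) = 125048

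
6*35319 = 211914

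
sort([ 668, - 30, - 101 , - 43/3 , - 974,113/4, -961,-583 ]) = [ - 974, - 961, - 583, - 101,  -  30, -43/3, 113/4,  668]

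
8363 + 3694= 12057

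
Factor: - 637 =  - 7^2*13^1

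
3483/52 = 66+ 51/52 = 66.98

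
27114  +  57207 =84321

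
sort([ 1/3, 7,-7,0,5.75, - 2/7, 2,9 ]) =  [ - 7, - 2/7, 0,1/3,2, 5.75,7 , 9]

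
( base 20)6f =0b10000111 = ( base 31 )4b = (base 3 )12000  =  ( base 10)135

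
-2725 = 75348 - 78073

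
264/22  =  12 =12.00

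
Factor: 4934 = 2^1*2467^1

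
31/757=31/757 = 0.04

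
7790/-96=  - 3895/48 = - 81.15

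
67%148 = 67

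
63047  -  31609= 31438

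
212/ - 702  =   - 1+245/351 = - 0.30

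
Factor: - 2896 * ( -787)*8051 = 18349452752 = 2^4*83^1*97^1*181^1*787^1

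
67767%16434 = 2031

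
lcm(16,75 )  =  1200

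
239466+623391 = 862857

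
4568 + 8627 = 13195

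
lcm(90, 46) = 2070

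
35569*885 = 31478565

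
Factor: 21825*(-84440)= - 1842903000 = - 2^3 * 3^2*5^3*97^1*2111^1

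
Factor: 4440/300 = 2^1*5^ ( - 1)*37^1 = 74/5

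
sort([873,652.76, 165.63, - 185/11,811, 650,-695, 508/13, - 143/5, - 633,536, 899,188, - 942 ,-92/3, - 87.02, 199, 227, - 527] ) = [ - 942, - 695, - 633, - 527 , - 87.02, - 92/3, - 143/5, - 185/11, 508/13,  165.63, 188, 199, 227, 536,650, 652.76,811,873, 899 ]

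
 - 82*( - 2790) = 228780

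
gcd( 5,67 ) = 1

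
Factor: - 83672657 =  - 17^1*4921921^1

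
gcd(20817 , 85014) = 9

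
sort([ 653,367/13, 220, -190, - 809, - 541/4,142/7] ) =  [ - 809, - 190, - 541/4,142/7, 367/13,220, 653 ]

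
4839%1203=27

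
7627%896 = 459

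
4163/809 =5 + 118/809= 5.15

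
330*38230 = 12615900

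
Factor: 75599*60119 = 17^1*79^1*761^1*4447^1= 4544936281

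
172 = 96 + 76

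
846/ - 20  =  -43  +  7/10 =- 42.30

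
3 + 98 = 101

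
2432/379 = 6 + 158/379 = 6.42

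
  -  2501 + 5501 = 3000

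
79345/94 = 79345/94 = 844.10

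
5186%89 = 24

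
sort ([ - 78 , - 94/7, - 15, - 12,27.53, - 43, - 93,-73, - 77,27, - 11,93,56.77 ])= [- 93, - 78, - 77 , - 73, - 43, - 15, - 94/7, - 12, - 11,  27, 27.53,56.77 , 93 ]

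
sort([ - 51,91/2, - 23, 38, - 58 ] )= [-58, - 51, - 23,  38, 91/2] 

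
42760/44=971+9/11=971.82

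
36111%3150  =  1461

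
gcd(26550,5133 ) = 177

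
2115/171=235/19=12.37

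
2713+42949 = 45662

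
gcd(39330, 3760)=10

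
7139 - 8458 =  - 1319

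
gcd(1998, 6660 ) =666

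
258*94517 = 24385386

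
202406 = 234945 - 32539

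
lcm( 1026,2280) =20520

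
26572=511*52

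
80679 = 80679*1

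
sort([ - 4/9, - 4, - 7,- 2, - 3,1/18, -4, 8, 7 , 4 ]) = [ - 7, - 4, - 4,-3,-2, - 4/9, 1/18,4,7, 8]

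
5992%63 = 7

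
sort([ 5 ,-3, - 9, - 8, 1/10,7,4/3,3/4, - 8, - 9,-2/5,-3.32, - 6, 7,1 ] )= [-9, - 9, - 8, - 8, - 6, - 3.32, - 3, - 2/5, 1/10,3/4,1,4/3, 5,7 , 7 ] 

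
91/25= 3 + 16/25=   3.64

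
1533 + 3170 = 4703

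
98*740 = 72520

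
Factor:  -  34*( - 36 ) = 2^3 * 3^2 * 17^1 =1224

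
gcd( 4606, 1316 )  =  658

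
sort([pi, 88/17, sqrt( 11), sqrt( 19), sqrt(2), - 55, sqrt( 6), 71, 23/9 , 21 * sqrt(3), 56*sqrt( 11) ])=[ - 55, sqrt( 2 ), sqrt( 6),23/9 , pi , sqrt( 11),sqrt( 19), 88/17, 21 * sqrt ( 3), 71, 56  *  sqrt( 11 ) ] 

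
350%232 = 118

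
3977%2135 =1842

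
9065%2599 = 1268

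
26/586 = 13/293 = 0.04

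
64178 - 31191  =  32987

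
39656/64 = 4957/8 = 619.62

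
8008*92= 736736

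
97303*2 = 194606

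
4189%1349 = 142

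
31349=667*47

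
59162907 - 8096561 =51066346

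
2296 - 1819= 477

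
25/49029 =25/49029 = 0.00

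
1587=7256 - 5669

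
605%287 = 31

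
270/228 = 1 + 7/38 =1.18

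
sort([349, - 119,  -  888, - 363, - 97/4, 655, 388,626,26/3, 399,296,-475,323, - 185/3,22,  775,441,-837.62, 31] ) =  [-888, - 837.62,-475, -363, - 119, - 185/3, - 97/4, 26/3,22, 31 , 296,323, 349,388,  399,441,626 , 655,775]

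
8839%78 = 25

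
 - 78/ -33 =2 + 4/11 = 2.36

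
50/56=25/28=0.89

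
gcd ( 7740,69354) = 18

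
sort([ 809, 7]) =[ 7,809] 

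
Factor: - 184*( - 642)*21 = 2480688= 2^4*3^2*7^1*23^1*107^1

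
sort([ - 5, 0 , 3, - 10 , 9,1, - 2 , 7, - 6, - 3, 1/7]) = [ - 10 ,- 6, - 5,-3, - 2,0,1/7,1,3,7, 9 ]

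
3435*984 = 3380040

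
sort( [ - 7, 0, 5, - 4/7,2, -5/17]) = [ - 7, - 4/7 , - 5/17, 0, 2,5 ] 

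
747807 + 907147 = 1654954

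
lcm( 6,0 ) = 0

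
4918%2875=2043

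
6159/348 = 2053/116 = 17.70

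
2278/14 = 1139/7 = 162.71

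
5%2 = 1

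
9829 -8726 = 1103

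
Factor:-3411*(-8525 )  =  3^2*5^2 * 11^1*31^1 *379^1 = 29078775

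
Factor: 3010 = 2^1*5^1 * 7^1*43^1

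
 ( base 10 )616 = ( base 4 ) 21220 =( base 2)1001101000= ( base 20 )1AG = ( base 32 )j8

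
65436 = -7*(  -  9348 ) 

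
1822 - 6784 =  - 4962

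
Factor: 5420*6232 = 2^5  *5^1*19^1*41^1*271^1= 33777440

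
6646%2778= 1090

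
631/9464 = 631/9464 = 0.07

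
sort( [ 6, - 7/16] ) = [  -  7/16,6] 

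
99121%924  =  253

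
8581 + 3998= 12579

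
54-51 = 3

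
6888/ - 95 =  - 73 + 47/95 = - 72.51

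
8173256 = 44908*182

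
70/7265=14/1453  =  0.01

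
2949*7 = 20643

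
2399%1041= 317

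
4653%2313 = 27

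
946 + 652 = 1598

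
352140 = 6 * 58690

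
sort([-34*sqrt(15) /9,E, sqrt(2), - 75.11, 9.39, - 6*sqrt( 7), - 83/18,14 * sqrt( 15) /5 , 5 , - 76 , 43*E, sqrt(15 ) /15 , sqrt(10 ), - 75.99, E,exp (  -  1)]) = [ - 76, - 75.99, -75.11, - 6*sqrt( 7 ), - 34*sqrt (15 )/9, - 83/18,sqrt( 15 ) /15, exp( - 1), sqrt( 2 ), E, E, sqrt (10 ), 5,9.39, 14*sqrt( 15) /5, 43*E ]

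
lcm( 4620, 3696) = 18480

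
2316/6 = 386 = 386.00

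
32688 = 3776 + 28912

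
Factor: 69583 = 149^1 * 467^1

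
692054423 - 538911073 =153143350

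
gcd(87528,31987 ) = 1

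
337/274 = 1 +63/274 =1.23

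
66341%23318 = 19705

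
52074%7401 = 267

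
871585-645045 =226540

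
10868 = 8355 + 2513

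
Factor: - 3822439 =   -  19^1*23^1*8747^1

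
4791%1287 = 930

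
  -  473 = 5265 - 5738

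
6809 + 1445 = 8254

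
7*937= 6559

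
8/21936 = 1/2742=   0.00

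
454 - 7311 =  - 6857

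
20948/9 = 2327  +  5/9 = 2327.56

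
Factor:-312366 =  - 2^1*3^1*79^1 * 659^1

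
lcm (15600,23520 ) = 1528800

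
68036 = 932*73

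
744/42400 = 93/5300 = 0.02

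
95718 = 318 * 301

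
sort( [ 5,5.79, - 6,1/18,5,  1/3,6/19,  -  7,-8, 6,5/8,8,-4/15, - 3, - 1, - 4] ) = [ - 8, - 7,- 6, - 4, - 3,-1, - 4/15, 1/18, 6/19, 1/3, 5/8,  5,5, 5.79,6,  8]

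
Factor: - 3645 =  - 3^6*5^1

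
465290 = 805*578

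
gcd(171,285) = 57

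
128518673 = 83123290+45395383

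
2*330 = 660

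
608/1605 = 608/1605 = 0.38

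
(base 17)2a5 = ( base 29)ps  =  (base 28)qp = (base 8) 1361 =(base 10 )753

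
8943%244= 159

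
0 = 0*30949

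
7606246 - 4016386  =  3589860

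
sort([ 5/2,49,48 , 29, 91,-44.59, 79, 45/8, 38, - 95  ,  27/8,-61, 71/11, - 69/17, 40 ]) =[ - 95,  -  61,-44.59,  -  69/17, 5/2,27/8,45/8, 71/11, 29, 38,40, 48, 49,79,91 ] 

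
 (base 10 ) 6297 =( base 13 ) 2B35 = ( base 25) a1m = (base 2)1100010011001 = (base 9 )8566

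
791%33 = 32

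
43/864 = 43/864 =0.05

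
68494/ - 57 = -1202+20/57 = -  1201.65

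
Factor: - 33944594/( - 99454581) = 2^1*3^( - 3)*3683503^( - 1 )*16972297^1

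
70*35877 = 2511390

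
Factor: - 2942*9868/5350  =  -2^2*5^( - 2) * 107^( - 1 )*1471^1*2467^1= - 14515828/2675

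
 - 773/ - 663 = 773/663 =1.17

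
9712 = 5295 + 4417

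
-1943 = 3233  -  5176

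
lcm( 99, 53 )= 5247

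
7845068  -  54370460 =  - 46525392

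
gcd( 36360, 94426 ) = 2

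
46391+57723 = 104114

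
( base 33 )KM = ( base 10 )682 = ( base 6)3054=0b1010101010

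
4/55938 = 2/27969 = 0.00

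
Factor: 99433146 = 2^1*3^1*457^1*36263^1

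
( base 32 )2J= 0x53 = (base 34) 2F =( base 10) 83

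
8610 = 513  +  8097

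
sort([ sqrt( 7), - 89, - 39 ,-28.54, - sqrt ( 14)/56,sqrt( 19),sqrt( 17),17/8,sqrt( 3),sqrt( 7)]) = [-89,-39,-28.54, - sqrt( 14)/56, sqrt( 3),  17/8,sqrt(7 ) , sqrt(7),sqrt(17),sqrt( 19) ] 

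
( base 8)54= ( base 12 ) 38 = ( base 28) 1G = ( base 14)32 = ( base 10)44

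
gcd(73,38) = 1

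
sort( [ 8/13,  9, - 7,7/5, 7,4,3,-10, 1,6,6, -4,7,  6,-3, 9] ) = [ - 10,- 7 , - 4 ,-3,8/13, 1, 7/5,3,4,  6, 6,6, 7, 7,9, 9 ]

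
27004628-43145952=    - 16141324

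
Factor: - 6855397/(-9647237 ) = 29^1*37^1*6389^1*9647237^ (-1)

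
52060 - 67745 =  - 15685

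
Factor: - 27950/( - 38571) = 2^1 * 3^ ( - 1 )*5^2*23^( - 1 ) = 50/69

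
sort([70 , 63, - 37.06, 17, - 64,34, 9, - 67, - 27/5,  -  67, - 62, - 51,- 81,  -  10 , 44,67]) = [ - 81, - 67,  -  67,  -  64,- 62, - 51, - 37.06,-10,- 27/5 , 9  ,  17,34 , 44,63,67,  70 ] 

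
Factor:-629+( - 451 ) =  - 1080 =-2^3 * 3^3 * 5^1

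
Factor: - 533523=  -  3^1*177841^1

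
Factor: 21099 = 3^1*13^1*541^1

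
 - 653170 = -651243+-1927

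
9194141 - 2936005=6258136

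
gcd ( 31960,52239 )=1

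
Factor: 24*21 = 2^3*3^2*7^1 = 504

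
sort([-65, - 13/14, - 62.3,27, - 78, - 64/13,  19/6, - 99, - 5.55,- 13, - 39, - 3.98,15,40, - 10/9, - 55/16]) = [ - 99 ,-78, - 65, - 62.3, - 39, - 13,-5.55, - 64/13, - 3.98, - 55/16, - 10/9, - 13/14,19/6, 15,27,40 ] 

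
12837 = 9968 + 2869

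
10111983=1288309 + 8823674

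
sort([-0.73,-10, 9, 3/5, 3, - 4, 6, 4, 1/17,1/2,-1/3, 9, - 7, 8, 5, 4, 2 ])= [ - 10,  -  7, - 4 ,- 0.73, -1/3, 1/17,1/2, 3/5, 2 , 3,4,4  ,  5, 6,8, 9, 9]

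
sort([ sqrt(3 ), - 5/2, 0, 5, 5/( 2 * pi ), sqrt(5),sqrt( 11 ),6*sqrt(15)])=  [ - 5/2, 0,5/(2*pi),sqrt( 3), sqrt(5),  sqrt(11),5, 6 * sqrt(15) ] 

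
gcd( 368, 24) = 8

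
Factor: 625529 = 625529^1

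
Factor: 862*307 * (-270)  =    -  71451180 = -2^2 * 3^3 * 5^1*307^1*431^1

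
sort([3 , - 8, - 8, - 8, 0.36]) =[ - 8, - 8, - 8,0.36,3 ]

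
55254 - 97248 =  - 41994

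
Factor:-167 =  - 167^1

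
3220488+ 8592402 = 11812890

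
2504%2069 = 435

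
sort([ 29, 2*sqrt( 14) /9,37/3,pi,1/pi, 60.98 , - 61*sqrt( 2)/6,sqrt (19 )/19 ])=[ - 61*sqrt(2 ) /6,sqrt(19) /19, 1/pi, 2 * sqrt( 14 )/9, pi, 37/3,29, 60.98]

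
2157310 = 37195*58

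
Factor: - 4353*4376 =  - 2^3*3^1*  547^1*1451^1 = - 19048728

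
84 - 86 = -2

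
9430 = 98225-88795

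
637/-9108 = - 1 + 8471/9108 = -0.07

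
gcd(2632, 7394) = 2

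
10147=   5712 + 4435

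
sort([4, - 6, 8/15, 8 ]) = [ - 6, 8/15  ,  4, 8]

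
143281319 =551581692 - 408300373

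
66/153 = 22/51 = 0.43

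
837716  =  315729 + 521987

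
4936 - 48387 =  - 43451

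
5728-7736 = - 2008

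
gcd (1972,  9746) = 2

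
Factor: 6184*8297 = 2^3*773^1 *8297^1 = 51308648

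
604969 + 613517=1218486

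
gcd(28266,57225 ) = 21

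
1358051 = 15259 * 89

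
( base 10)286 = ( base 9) 347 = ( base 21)dd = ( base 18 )FG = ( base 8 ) 436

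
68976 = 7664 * 9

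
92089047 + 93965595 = 186054642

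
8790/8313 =2930/2771 =1.06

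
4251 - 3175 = 1076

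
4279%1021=195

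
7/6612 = 7/6612 = 0.00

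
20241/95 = 20241/95 = 213.06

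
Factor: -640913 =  - 7^1 * 13^1 *7043^1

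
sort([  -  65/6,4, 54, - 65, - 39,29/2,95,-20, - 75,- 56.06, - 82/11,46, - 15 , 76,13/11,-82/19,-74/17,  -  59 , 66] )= [ - 75, - 65, - 59, - 56.06, - 39, - 20, -15, - 65/6, - 82/11,-74/17,- 82/19, 13/11,4, 29/2,46,54 , 66, 76, 95 ]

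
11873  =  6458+5415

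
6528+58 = 6586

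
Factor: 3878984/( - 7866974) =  - 1939492/3933487 = - 2^2*233^1*587^( - 1 ) * 2081^1 * 6701^ ( - 1 ) 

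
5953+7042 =12995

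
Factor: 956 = 2^2*239^1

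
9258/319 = 9258/319= 29.02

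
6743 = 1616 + 5127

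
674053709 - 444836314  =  229217395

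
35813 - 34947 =866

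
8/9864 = 1/1233  =  0.00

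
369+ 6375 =6744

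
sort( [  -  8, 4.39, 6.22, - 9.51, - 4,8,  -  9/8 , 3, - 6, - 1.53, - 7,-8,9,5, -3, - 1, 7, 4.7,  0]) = [ - 9.51,  -  8,- 8, - 7, - 6, - 4,-3,-1.53, - 9/8, -1, 0,3,4.39,4.7, 5,6.22, 7,8, 9] 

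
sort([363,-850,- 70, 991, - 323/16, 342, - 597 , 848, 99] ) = [ - 850,- 597,-70, -323/16, 99,  342,363,848,991]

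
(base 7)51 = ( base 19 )1H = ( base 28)18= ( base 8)44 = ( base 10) 36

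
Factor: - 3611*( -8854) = 2^1*19^1*23^1*157^1*233^1= 31971794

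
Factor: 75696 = 2^4*3^1*19^1*83^1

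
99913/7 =99913/7=14273.29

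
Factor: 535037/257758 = 2^ ( - 1 )*128879^(- 1 )*535037^1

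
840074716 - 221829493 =618245223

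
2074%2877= 2074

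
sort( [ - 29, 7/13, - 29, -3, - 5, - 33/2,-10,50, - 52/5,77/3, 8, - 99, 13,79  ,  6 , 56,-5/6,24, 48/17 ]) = [ - 99, - 29 , - 29, - 33/2,- 52/5, - 10, - 5,-3, - 5/6,7/13, 48/17, 6, 8, 13, 24 , 77/3,50, 56, 79]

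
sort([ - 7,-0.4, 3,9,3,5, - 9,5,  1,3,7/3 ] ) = [ - 9, - 7, - 0.4,1,7/3,  3, 3,3,5,5,9 ] 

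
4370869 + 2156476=6527345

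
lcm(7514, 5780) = 75140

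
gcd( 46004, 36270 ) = 62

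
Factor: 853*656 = 559568=2^4*41^1*853^1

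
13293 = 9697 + 3596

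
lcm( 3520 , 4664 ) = 186560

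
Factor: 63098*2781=175475538 = 2^1*3^3 * 7^1*103^1*4507^1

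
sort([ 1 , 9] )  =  [ 1,9] 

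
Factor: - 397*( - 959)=7^1 * 137^1*397^1 = 380723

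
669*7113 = 4758597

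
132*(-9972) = -1316304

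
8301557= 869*9553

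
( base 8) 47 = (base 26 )1d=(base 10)39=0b100111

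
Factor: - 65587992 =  - 2^3*3^1*263^1*10391^1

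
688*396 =272448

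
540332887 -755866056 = - 215533169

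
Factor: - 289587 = - 3^1*83^1*1163^1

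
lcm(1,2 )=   2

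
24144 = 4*6036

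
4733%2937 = 1796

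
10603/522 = 10603/522 = 20.31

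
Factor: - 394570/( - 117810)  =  3^( - 2 )*7^( - 1)*211^1 = 211/63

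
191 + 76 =267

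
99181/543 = 99181/543= 182.65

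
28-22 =6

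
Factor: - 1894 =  - 2^1*947^1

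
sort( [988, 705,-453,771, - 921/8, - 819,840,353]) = [ - 819,-453, - 921/8,353 , 705,771 , 840,988 ]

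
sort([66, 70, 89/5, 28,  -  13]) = [ - 13,89/5,28, 66, 70]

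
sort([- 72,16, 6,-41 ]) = [ - 72, - 41,  6,16]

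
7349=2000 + 5349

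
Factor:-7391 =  - 19^1*389^1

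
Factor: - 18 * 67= - 1206 = - 2^1*3^2*67^1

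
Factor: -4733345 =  - 5^1*946669^1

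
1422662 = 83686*17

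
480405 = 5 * 96081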